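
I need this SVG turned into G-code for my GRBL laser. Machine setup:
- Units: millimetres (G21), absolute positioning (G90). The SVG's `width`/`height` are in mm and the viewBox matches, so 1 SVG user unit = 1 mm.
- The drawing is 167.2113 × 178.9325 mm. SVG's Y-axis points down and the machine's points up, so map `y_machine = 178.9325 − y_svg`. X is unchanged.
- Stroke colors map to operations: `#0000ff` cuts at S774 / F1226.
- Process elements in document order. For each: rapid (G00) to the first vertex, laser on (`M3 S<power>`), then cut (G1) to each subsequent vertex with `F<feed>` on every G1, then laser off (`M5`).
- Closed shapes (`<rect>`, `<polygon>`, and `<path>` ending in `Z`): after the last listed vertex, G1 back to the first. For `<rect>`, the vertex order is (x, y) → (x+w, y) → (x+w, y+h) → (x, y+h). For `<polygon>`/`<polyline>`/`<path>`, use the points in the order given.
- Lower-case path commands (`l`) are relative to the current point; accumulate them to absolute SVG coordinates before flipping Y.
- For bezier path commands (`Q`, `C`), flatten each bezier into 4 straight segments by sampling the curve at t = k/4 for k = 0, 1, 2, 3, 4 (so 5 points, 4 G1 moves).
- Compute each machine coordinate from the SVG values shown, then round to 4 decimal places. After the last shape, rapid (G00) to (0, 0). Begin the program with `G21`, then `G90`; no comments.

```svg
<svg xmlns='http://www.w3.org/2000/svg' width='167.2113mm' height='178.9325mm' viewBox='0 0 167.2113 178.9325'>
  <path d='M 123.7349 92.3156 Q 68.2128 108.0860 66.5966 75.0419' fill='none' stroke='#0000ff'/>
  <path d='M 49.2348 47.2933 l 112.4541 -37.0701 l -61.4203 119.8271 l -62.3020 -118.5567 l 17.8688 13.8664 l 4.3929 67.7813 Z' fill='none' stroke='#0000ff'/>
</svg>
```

1 u = 1 mm; y_m = 178.9325 − y.

[1] `<path>` quadratic bezier, #0000ff→cut S774 F1226: (123.7349,86.6169) → (99.3430,81.7826) → (81.6893,83.0501) → (70.7738,90.4195) → (66.5966,103.8906)

[2] `<path>` closed polygon, #0000ff→cut S774 F1226: (49.2348,131.6392) → (161.6889,168.7093) → (100.2686,48.8822) → (37.9666,167.4389) → (55.8354,153.5725) → (60.2283,85.7912) → (49.2348,131.6392) (closed)

G21
G90
G00 X123.7349 Y86.6169
M3 S774
G1 X99.3430 Y81.7826 F1226
G1 X81.6893 Y83.0501 F1226
G1 X70.7738 Y90.4195 F1226
G1 X66.5966 Y103.8906 F1226
M5
G00 X49.2348 Y131.6392
M3 S774
G1 X161.6889 Y168.7093 F1226
G1 X100.2686 Y48.8822 F1226
G1 X37.9666 Y167.4389 F1226
G1 X55.8354 Y153.5725 F1226
G1 X60.2283 Y85.7912 F1226
G1 X49.2348 Y131.6392 F1226
M5
G00 X0.0000 Y0.0000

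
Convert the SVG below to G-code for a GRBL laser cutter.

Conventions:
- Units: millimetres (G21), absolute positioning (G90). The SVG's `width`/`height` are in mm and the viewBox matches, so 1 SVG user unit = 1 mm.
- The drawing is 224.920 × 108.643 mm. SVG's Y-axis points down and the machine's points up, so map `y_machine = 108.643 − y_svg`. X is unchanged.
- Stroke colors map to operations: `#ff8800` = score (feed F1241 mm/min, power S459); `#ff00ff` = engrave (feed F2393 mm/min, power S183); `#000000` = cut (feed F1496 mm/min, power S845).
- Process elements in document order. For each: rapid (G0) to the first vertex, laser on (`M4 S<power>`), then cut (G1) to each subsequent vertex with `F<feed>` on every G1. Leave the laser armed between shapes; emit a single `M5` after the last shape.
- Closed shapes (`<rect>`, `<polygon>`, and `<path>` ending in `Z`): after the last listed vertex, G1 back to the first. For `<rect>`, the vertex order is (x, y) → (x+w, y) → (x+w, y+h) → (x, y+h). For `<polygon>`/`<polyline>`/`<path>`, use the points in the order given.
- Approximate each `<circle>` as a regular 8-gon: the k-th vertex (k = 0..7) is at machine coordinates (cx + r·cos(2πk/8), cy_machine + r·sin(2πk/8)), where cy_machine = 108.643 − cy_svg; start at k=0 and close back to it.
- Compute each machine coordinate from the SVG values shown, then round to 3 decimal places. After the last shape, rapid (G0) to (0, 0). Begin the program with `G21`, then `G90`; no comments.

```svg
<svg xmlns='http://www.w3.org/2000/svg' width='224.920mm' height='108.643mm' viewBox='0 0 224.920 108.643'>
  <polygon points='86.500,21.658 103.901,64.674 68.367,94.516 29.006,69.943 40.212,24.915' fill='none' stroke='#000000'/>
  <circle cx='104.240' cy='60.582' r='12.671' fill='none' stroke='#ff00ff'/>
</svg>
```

1 u = 1 mm; y_m = 108.643 − y.

[1] `<polygon>` regular polygon, #000000→cut S845 F1496: (86.500,86.985) → (103.901,43.969) → (68.367,14.127) → (29.006,38.700) → (40.212,83.728) → (86.500,86.985) (closed)

[2] `<circle>` circle, #ff00ff→engrave S183 F2393: (116.911,48.061) → (113.200,57.021) → (104.240,60.732) → (95.280,57.021) → (91.569,48.061) → (95.280,39.101) → (104.240,35.390) → (113.200,39.101) → (116.911,48.061) (closed)

G21
G90
G0 X86.500 Y86.985
M4 S845
G1 X103.901 Y43.969 F1496
G1 X68.367 Y14.127 F1496
G1 X29.006 Y38.700 F1496
G1 X40.212 Y83.728 F1496
G1 X86.500 Y86.985 F1496
G0 X116.911 Y48.061
M4 S183
G1 X113.200 Y57.021 F2393
G1 X104.240 Y60.732 F2393
G1 X95.280 Y57.021 F2393
G1 X91.569 Y48.061 F2393
G1 X95.280 Y39.101 F2393
G1 X104.240 Y35.390 F2393
G1 X113.200 Y39.101 F2393
G1 X116.911 Y48.061 F2393
M5
G0 X0.000 Y0.000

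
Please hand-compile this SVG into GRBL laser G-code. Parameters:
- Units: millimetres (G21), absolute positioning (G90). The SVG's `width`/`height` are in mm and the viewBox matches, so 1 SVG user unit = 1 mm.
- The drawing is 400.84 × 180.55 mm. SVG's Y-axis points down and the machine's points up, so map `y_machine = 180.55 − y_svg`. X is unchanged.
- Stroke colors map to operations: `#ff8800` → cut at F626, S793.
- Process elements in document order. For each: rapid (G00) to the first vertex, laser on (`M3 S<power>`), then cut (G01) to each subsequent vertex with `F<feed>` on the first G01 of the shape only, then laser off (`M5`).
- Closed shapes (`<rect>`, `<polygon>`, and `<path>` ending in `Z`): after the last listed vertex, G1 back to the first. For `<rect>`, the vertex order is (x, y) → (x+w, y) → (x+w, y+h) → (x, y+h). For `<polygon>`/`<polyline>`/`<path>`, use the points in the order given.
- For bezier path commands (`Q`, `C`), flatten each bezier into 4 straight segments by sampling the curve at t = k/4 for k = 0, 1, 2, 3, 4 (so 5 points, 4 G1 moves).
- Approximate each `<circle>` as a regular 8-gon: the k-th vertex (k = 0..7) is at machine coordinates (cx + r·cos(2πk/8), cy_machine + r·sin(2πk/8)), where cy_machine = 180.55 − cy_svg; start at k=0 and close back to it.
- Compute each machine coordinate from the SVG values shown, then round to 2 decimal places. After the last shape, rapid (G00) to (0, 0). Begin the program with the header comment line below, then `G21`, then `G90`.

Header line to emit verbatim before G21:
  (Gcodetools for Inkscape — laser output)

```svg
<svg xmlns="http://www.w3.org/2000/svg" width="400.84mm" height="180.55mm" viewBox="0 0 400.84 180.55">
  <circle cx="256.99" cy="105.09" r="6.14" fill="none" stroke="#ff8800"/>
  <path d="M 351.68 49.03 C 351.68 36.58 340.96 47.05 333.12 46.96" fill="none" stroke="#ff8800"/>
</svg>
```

(Gcodetools for Inkscape — laser output)
G21
G90
G00 X263.13 Y75.46
M3 S793
G01 X261.33 Y79.80 F626
G01 X256.99 Y81.60
G01 X252.65 Y79.80
G01 X250.85 Y75.46
G01 X252.65 Y71.12
G01 X256.99 Y69.32
G01 X261.33 Y71.12
G01 X263.13 Y75.46
M5
G00 X351.68 Y131.52
M3 S793
G01 X349.88 Y137.08 F626
G01 X345.34 Y137.19
G01 X339.33 Y134.98
G01 X333.12 Y133.59
M5
G00 X0.00 Y0.00

1 u = 1 mm; y_m = 180.55 − y.

[1] `<circle>` circle, #ff8800→cut S793 F626: (263.13,75.46) → (261.33,79.80) → (256.99,81.60) → (252.65,79.80) → (250.85,75.46) → (252.65,71.12) → (256.99,69.32) → (261.33,71.12) → (263.13,75.46) (closed)

[2] `<path>` cubic bezier, #ff8800→cut S793 F626: (351.68,131.52) → (349.88,137.08) → (345.34,137.19) → (339.33,134.98) → (333.12,133.59)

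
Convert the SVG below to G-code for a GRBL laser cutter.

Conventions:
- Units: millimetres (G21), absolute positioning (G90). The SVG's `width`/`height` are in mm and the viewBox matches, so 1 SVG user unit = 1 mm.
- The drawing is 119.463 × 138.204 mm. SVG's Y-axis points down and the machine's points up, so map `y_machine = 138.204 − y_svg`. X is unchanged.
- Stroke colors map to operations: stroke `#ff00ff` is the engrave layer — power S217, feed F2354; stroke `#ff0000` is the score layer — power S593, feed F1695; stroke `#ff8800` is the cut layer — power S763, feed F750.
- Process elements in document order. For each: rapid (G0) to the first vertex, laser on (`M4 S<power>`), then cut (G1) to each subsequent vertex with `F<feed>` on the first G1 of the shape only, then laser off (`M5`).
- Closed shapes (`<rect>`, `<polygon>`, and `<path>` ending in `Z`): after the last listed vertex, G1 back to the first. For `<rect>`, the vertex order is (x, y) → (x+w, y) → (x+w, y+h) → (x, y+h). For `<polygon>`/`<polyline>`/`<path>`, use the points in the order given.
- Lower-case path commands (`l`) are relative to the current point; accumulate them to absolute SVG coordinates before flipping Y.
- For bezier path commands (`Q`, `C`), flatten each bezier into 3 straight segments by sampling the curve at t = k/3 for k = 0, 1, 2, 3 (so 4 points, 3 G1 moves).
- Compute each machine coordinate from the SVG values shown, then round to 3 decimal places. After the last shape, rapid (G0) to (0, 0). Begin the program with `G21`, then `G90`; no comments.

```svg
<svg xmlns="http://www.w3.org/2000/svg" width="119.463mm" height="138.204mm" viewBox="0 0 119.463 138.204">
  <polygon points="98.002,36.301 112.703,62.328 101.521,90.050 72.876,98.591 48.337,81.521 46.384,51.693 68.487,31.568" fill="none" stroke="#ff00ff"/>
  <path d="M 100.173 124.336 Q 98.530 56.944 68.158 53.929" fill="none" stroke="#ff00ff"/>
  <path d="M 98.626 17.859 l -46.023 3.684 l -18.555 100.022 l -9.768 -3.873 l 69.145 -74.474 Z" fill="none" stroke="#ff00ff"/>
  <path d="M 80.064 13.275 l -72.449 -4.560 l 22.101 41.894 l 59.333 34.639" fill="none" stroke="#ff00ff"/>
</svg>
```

G21
G90
G0 X98.002 Y101.903
M4 S217
G1 X112.703 Y75.876 F2354
G1 X101.521 Y48.154
G1 X72.876 Y39.613
G1 X48.337 Y56.683
G1 X46.384 Y86.511
G1 X68.487 Y106.636
G1 X98.002 Y101.903
M5
G0 X100.173 Y13.868
M4 S217
G1 X95.886 Y51.643 F2354
G1 X85.214 Y75.112
G1 X68.158 Y84.275
M5
G0 X98.626 Y120.345
M4 S217
G1 X52.603 Y116.661 F2354
G1 X34.048 Y16.639
G1 X24.280 Y20.512
G1 X93.425 Y94.986
G1 X98.626 Y120.345
M5
G0 X80.064 Y124.929
M4 S217
G1 X7.615 Y129.489 F2354
G1 X29.716 Y87.595
G1 X89.049 Y52.956
M5
G0 X0.000 Y0.000

viewBox `0 0 119.463 138.204` with mm width/height → 1 unit = 1 mm. Flip: y_m = 138.204 − y_svg.

**Shape 1** — `<polygon>` regular polygon, stroke `#ff00ff` → engrave (S217, F2354). Machine vertices: (98.002,101.903) → (112.703,75.876) → (101.521,48.154) → (72.876,39.613) → (48.337,56.683) → (46.384,86.511) → (68.487,106.636) → (98.002,101.903). Closed: final G1 returns to the first vertex.

**Shape 2** — `<path>` quadratic bezier, stroke `#ff00ff` → engrave (S217, F2354). Control points (SVG): P0=(100.173,124.336), P1=(98.530,56.944), P2=(68.158,53.929); sampled at t=k/3. Machine vertices: (100.173,13.868) → (95.886,51.643) → (85.214,75.112) → (68.158,84.275). Open path.

**Shape 3** — `<path>` closed polygon, stroke `#ff00ff` → engrave (S217, F2354). Machine vertices: (98.626,120.345) → (52.603,116.661) → (34.048,16.639) → (24.280,20.512) → (93.425,94.986) → (98.626,120.345). Closed: final G1 returns to the first vertex.

**Shape 4** — `<path>` open polyline, stroke `#ff00ff` → engrave (S217, F2354). Machine vertices: (80.064,124.929) → (7.615,129.489) → (29.716,87.595) → (89.049,52.956). Open path.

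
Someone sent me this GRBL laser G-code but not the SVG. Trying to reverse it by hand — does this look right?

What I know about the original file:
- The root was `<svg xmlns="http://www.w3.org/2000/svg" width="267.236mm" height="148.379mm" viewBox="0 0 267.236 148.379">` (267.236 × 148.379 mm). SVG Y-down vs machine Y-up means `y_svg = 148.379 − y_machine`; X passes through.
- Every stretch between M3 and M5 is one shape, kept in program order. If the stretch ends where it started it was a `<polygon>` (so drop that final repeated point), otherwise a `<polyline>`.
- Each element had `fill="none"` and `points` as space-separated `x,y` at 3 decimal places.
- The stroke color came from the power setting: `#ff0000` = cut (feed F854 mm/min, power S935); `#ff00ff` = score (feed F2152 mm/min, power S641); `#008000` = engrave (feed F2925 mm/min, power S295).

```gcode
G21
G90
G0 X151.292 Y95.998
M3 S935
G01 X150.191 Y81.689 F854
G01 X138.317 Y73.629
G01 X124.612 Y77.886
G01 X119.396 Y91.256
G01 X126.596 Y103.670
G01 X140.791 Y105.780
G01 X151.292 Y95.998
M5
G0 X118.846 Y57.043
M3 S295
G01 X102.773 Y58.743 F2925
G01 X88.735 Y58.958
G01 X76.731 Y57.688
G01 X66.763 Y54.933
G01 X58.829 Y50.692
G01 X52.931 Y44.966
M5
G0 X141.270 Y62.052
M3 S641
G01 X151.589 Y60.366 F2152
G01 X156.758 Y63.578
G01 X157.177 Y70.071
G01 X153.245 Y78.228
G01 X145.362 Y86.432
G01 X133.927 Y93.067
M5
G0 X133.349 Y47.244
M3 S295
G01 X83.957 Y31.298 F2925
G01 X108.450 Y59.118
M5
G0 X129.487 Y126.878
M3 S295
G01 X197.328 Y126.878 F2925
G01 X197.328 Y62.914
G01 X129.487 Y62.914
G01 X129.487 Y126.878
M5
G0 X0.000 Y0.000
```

<svg xmlns="http://www.w3.org/2000/svg" width="267.236mm" height="148.379mm" viewBox="0 0 267.236 148.379">
  <polygon points="151.292,52.381 150.191,66.690 138.317,74.750 124.612,70.493 119.396,57.123 126.596,44.709 140.791,42.599" fill="none" stroke="#ff0000"/>
  <polyline points="118.846,91.336 102.773,89.636 88.735,89.421 76.731,90.691 66.763,93.446 58.829,97.687 52.931,103.413" fill="none" stroke="#008000"/>
  <polyline points="141.270,86.327 151.589,88.013 156.758,84.801 157.177,78.308 153.245,70.151 145.362,61.947 133.927,55.312" fill="none" stroke="#ff00ff"/>
  <polyline points="133.349,101.135 83.957,117.081 108.450,89.261" fill="none" stroke="#008000"/>
  <polygon points="129.487,21.501 197.328,21.501 197.328,85.465 129.487,85.465" fill="none" stroke="#008000"/>
</svg>

Machine Y-up, SVG Y-down with viewBox height 148.379, so y_svg = 148.379 − y_machine; X carries over.

Run 1: S935 ⇒ cut layer `#ff0000`. The run returns to its start, so emit a `<polygon>` with points (Y-flipped): 151.292,52.381 150.191,66.690 138.317,74.750 124.612,70.493 119.396,57.123 126.596,44.709 140.791,42.599.

Run 2: S295 ⇒ engrave layer `#008000`. The run is open, so emit a `<polyline>` with points (Y-flipped): 118.846,91.336 102.773,89.636 88.735,89.421 76.731,90.691 66.763,93.446 58.829,97.687 52.931,103.413.

Run 3: power S641 maps to stroke `#ff00ff` (score). The run is open, so emit a `<polyline>` with points (Y-flipped): 141.270,86.327 151.589,88.013 156.758,84.801 157.177,78.308 153.245,70.151 145.362,61.947 133.927,55.312.

Run 4: S295 ⇒ engrave layer `#008000`. The run is open, so emit a `<polyline>` with points (Y-flipped): 133.349,101.135 83.957,117.081 108.450,89.261.

Run 5: S295 ⇒ engrave layer `#008000`. The run returns to its start, so emit a `<polygon>` with points (Y-flipped): 129.487,21.501 197.328,21.501 197.328,85.465 129.487,85.465.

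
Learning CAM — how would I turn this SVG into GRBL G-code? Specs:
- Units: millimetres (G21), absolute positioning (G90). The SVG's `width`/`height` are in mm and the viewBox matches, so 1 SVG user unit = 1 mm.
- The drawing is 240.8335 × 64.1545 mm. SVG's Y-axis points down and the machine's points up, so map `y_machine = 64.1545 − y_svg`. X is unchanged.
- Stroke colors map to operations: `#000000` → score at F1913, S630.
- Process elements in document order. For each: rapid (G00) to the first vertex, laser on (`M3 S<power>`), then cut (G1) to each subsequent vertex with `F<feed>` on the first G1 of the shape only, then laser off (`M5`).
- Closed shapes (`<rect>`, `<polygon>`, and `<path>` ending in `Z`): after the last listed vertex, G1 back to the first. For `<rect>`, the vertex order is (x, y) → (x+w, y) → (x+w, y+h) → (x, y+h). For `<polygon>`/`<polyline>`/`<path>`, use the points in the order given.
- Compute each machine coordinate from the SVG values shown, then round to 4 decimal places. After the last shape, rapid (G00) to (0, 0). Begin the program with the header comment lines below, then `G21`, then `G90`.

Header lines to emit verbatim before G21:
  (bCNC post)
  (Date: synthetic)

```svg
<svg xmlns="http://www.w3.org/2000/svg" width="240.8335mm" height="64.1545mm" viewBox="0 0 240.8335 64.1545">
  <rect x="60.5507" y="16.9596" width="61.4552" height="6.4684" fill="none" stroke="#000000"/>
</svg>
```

viewBox `0 0 240.8335 64.1545` with mm width/height → 1 unit = 1 mm. Flip: y_m = 64.1545 − y_svg.

**Shape 1** — `<rect>` rectangle, stroke `#000000` → score (S630, F1913). Machine vertices: (60.5507,47.1949) → (122.0059,47.1949) → (122.0059,40.7265) → (60.5507,40.7265) → (60.5507,47.1949). Closed: final G1 returns to the first vertex.

(bCNC post)
(Date: synthetic)
G21
G90
G00 X60.5507 Y47.1949
M3 S630
G1 X122.0059 Y47.1949 F1913
G1 X122.0059 Y40.7265
G1 X60.5507 Y40.7265
G1 X60.5507 Y47.1949
M5
G00 X0.0000 Y0.0000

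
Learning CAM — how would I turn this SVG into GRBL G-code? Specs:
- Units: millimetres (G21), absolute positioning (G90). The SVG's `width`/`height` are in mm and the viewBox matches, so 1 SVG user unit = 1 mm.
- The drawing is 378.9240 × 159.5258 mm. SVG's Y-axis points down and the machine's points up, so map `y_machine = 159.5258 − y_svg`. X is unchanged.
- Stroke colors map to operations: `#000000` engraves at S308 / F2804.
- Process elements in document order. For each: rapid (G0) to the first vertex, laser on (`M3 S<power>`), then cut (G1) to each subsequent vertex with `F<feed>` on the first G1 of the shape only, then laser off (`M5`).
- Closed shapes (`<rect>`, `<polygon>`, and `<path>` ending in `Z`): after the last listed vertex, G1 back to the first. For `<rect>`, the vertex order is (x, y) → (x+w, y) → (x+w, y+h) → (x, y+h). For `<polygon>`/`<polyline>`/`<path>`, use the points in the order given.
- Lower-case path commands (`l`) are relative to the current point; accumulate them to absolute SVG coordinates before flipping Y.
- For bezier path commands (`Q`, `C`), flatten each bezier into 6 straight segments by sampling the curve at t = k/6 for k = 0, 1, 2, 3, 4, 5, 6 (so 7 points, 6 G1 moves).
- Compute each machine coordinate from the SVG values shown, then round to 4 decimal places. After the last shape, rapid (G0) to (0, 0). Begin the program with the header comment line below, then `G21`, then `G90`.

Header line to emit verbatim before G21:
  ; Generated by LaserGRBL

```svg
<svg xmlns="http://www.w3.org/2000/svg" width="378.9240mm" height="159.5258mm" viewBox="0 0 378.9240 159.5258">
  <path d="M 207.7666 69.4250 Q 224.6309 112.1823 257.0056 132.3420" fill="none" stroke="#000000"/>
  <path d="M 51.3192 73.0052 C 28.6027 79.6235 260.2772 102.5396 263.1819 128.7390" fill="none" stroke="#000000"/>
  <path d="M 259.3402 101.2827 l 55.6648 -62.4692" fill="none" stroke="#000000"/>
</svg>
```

; Generated by LaserGRBL
G21
G90
G0 X207.7666 Y90.1008
M3 S308
G1 X213.8189 Y76.4761 F2804
G1 X220.7328 Y64.1068
G1 X228.5085 Y52.9929
G1 X237.1458 Y43.1344
G1 X246.6449 Y34.5314
G1 X257.0056 Y27.1838
M5
G0 X51.3192 Y86.5206
M3 S308
G1 X58.9233 Y81.9136 F2804
G1 X95.5049 Y74.9517
G1 X147.6426 Y65.9966
G1 X201.9154 Y55.4097
G1 X244.9023 Y43.5526
G1 X263.1819 Y30.7868
M5
G0 X259.3402 Y58.2431
M3 S308
G1 X315.0050 Y120.7123 F2804
M5
G0 X0.0000 Y0.0000

Since the viewBox matches the mm dimensions, user units are millimetres directly. The only transform is the Y-flip y_m = 159.5258 − y_svg.

Shape 1 is a quadratic bezier drawn with `<path>`. Its stroke #000000 means engrave at S308, F2804. After flipping Y the toolpath is (207.7666,90.1008) → (213.8189,76.4761) → (220.7328,64.1068) → (228.5085,52.9929) → (237.1458,43.1344) → (246.6449,34.5314) → (257.0056,27.1838).

Shape 2 is a cubic bezier drawn with `<path>`. Its stroke #000000 means engrave at S308, F2804. After flipping Y the toolpath is (51.3192,86.5206) → (58.9233,81.9136) → (95.5049,74.9517) → (147.6426,65.9966) → (201.9154,55.4097) → (244.9023,43.5526) → (263.1819,30.7868).

Shape 3 is a line segment drawn with `<path>`. Its stroke #000000 means engrave at S308, F2804. After flipping Y the toolpath is (259.3402,58.2431) → (315.0050,120.7123).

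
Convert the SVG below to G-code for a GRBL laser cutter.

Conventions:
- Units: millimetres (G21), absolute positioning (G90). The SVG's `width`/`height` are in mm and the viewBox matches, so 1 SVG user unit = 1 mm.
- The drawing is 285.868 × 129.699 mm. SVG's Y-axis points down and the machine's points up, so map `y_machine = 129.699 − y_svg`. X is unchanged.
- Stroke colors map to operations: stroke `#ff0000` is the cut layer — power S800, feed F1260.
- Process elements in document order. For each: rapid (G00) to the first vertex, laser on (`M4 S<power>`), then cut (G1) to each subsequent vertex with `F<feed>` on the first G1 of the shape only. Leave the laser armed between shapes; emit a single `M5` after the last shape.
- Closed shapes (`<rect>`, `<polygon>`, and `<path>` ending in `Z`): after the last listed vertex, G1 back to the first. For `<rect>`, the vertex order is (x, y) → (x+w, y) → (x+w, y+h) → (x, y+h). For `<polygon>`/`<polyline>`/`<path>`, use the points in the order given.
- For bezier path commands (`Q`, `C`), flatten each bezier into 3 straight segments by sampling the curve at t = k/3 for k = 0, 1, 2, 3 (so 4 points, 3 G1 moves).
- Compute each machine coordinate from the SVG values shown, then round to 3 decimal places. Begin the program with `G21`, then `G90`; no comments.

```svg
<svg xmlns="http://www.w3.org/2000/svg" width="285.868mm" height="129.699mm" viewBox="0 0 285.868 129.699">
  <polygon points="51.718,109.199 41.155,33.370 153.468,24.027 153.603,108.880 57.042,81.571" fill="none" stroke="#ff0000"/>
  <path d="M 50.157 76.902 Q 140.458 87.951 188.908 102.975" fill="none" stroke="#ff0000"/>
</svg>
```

Since the viewBox matches the mm dimensions, user units are millimetres directly. The only transform is the Y-flip y_m = 129.699 − y_svg.

Shape 1 is a closed polygon drawn with `<polygon>`. Its stroke #ff0000 means cut at S800, F1260. After flipping Y the toolpath is (51.718,20.500) → (41.155,96.329) → (153.468,105.672) → (153.603,20.819) → (57.042,48.128) → (51.718,20.500), returning to the start.

Shape 2 is a quadratic bezier drawn with `<path>`. Its stroke #ff0000 means cut at S800, F1260. After flipping Y the toolpath is (50.157,52.797) → (105.708,44.989) → (151.958,36.298) → (188.908,26.724).

G21
G90
G00 X51.718 Y20.500
M4 S800
G1 X41.155 Y96.329 F1260
G1 X153.468 Y105.672
G1 X153.603 Y20.819
G1 X57.042 Y48.128
G1 X51.718 Y20.500
G00 X50.157 Y52.797
M4 S800
G1 X105.708 Y44.989 F1260
G1 X151.958 Y36.298
G1 X188.908 Y26.724
M5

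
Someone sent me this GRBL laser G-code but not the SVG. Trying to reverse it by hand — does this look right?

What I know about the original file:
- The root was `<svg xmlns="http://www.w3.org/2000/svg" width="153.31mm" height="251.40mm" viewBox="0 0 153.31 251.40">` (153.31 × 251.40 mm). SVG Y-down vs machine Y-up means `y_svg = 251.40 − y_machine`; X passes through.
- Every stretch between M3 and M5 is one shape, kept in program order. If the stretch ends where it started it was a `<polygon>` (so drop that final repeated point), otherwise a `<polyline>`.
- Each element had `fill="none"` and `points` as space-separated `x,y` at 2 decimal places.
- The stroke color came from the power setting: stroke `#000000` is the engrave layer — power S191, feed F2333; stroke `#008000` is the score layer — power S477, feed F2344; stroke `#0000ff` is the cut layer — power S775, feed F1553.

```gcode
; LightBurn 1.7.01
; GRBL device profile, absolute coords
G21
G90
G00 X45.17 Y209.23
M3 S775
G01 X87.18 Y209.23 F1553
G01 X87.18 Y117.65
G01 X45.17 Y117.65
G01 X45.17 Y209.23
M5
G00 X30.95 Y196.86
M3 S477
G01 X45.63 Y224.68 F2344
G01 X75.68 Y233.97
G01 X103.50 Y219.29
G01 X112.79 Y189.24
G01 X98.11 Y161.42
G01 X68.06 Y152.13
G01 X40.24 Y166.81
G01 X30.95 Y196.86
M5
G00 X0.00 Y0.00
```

<svg xmlns="http://www.w3.org/2000/svg" width="153.31mm" height="251.40mm" viewBox="0 0 153.31 251.40">
  <polygon points="45.17,42.17 87.18,42.17 87.18,133.75 45.17,133.75" fill="none" stroke="#0000ff"/>
  <polygon points="30.95,54.54 45.63,26.72 75.68,17.43 103.50,32.11 112.79,62.16 98.11,89.98 68.06,99.27 40.24,84.59" fill="none" stroke="#008000"/>
</svg>

y_svg = 251.40 − y_m.

[1] S775→`#0000ff` (cut); closed run; points: 45.17,42.17 87.18,42.17 87.18,133.75 45.17,133.75

[2] S477→`#008000` (score); closed run; points: 30.95,54.54 45.63,26.72 75.68,17.43 103.50,32.11 112.79,62.16 98.11,89.98 68.06,99.27 40.24,84.59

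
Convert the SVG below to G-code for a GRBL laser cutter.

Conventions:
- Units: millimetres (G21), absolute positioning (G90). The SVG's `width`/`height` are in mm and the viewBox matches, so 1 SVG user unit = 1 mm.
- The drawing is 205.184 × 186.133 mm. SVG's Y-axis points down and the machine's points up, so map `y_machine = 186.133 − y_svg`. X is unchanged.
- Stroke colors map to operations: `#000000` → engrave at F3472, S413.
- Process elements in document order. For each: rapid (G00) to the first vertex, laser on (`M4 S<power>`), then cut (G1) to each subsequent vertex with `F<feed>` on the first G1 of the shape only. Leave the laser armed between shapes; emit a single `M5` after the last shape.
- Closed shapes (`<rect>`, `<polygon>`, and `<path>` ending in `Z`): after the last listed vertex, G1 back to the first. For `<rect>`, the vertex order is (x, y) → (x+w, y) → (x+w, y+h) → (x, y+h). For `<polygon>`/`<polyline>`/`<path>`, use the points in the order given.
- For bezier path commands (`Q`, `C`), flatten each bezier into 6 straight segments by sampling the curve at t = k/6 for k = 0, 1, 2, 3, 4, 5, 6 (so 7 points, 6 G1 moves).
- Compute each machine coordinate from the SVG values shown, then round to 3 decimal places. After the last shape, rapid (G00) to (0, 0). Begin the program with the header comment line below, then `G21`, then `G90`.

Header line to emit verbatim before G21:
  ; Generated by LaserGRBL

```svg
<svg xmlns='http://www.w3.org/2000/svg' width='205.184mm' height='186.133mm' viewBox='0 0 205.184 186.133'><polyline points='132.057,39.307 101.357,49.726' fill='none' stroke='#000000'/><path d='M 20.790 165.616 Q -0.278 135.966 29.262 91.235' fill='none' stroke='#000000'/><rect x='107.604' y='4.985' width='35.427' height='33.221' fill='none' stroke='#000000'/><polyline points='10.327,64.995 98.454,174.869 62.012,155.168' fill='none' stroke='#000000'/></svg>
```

viewBox `0 0 205.184 186.133` with mm width/height → 1 unit = 1 mm. Flip: y_m = 186.133 − y_svg.

**Shape 1** — `<polyline>` line segment, stroke `#000000` → engrave (S413, F3472). Machine vertices: (132.057,146.826) → (101.357,136.407). Open path.

**Shape 2** — `<path>` quadratic bezier, stroke `#000000` → engrave (S413, F3472). Control points (SVG): P0=(20.790,165.616), P1=(-0.278,135.966), P2=(29.262,91.235); sampled at t=k/6. Machine vertices: (20.790,20.517) → (15.173,30.819) → (12.368,41.959) → (12.374,53.937) → (15.192,66.753) → (20.821,80.407) → (29.262,94.898). Open path.

**Shape 3** — `<rect>` rectangle, stroke `#000000` → engrave (S413, F3472). Machine vertices: (107.604,181.148) → (143.031,181.148) → (143.031,147.927) → (107.604,147.927) → (107.604,181.148). Closed: final G1 returns to the first vertex.

**Shape 4** — `<polyline>` open polyline, stroke `#000000` → engrave (S413, F3472). Machine vertices: (10.327,121.138) → (98.454,11.264) → (62.012,30.965). Open path.

; Generated by LaserGRBL
G21
G90
G00 X132.057 Y146.826
M4 S413
G1 X101.357 Y136.407 F3472
G00 X20.790 Y20.517
M4 S413
G1 X15.173 Y30.819 F3472
G1 X12.368 Y41.959
G1 X12.374 Y53.937
G1 X15.192 Y66.753
G1 X20.821 Y80.407
G1 X29.262 Y94.898
G00 X107.604 Y181.148
M4 S413
G1 X143.031 Y181.148 F3472
G1 X143.031 Y147.927
G1 X107.604 Y147.927
G1 X107.604 Y181.148
G00 X10.327 Y121.138
M4 S413
G1 X98.454 Y11.264 F3472
G1 X62.012 Y30.965
M5
G00 X0.000 Y0.000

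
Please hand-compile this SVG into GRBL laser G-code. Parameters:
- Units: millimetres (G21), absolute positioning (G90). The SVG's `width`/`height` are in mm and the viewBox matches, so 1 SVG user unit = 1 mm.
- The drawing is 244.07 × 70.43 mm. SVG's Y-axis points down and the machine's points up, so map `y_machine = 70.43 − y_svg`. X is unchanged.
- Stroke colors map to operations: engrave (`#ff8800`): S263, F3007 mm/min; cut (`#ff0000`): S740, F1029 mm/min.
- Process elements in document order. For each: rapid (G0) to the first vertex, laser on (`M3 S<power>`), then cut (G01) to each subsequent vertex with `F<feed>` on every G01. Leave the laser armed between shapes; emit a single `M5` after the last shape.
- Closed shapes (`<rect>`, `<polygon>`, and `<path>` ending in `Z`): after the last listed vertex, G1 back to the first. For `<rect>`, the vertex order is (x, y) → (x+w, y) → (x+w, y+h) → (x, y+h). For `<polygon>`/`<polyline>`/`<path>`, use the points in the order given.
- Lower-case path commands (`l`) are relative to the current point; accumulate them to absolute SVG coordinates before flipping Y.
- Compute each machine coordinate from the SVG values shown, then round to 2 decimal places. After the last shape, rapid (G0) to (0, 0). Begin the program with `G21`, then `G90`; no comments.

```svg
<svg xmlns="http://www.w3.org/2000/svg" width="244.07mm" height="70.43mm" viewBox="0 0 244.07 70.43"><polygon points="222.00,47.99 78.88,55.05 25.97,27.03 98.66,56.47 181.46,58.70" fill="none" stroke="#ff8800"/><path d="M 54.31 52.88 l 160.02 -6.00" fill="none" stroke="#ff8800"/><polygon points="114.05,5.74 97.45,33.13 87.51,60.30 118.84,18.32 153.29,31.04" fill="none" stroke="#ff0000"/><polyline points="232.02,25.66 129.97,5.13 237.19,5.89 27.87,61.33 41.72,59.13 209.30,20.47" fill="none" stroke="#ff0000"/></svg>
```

G21
G90
G0 X222.00 Y22.44
M3 S263
G01 X78.88 Y15.38 F3007
G01 X25.97 Y43.40 F3007
G01 X98.66 Y13.96 F3007
G01 X181.46 Y11.73 F3007
G01 X222.00 Y22.44 F3007
G0 X54.31 Y17.55
M3 S263
G01 X214.33 Y23.55 F3007
G0 X114.05 Y64.69
M3 S740
G01 X97.45 Y37.30 F1029
G01 X87.51 Y10.13 F1029
G01 X118.84 Y52.11 F1029
G01 X153.29 Y39.39 F1029
G01 X114.05 Y64.69 F1029
G0 X232.02 Y44.77
M3 S740
G01 X129.97 Y65.30 F1029
G01 X237.19 Y64.54 F1029
G01 X27.87 Y9.10 F1029
G01 X41.72 Y11.30 F1029
G01 X209.30 Y49.96 F1029
M5
G0 X0.00 Y0.00

viewBox `0 0 244.07 70.43` with mm width/height → 1 unit = 1 mm. Flip: y_m = 70.43 − y_svg.

**Shape 1** — `<polygon>` closed polygon, stroke `#ff8800` → engrave (S263, F3007). Machine vertices: (222.00,22.44) → (78.88,15.38) → (25.97,43.40) → (98.66,13.96) → (181.46,11.73) → (222.00,22.44). Closed: final G1 returns to the first vertex.

**Shape 2** — `<path>` line segment, stroke `#ff8800` → engrave (S263, F3007). Machine vertices: (54.31,17.55) → (214.33,23.55). Open path.

**Shape 3** — `<polygon>` closed polygon, stroke `#ff0000` → cut (S740, F1029). Machine vertices: (114.05,64.69) → (97.45,37.30) → (87.51,10.13) → (118.84,52.11) → (153.29,39.39) → (114.05,64.69). Closed: final G1 returns to the first vertex.

**Shape 4** — `<polyline>` open polyline, stroke `#ff0000` → cut (S740, F1029). Machine vertices: (232.02,44.77) → (129.97,65.30) → (237.19,64.54) → (27.87,9.10) → (41.72,11.30) → (209.30,49.96). Open path.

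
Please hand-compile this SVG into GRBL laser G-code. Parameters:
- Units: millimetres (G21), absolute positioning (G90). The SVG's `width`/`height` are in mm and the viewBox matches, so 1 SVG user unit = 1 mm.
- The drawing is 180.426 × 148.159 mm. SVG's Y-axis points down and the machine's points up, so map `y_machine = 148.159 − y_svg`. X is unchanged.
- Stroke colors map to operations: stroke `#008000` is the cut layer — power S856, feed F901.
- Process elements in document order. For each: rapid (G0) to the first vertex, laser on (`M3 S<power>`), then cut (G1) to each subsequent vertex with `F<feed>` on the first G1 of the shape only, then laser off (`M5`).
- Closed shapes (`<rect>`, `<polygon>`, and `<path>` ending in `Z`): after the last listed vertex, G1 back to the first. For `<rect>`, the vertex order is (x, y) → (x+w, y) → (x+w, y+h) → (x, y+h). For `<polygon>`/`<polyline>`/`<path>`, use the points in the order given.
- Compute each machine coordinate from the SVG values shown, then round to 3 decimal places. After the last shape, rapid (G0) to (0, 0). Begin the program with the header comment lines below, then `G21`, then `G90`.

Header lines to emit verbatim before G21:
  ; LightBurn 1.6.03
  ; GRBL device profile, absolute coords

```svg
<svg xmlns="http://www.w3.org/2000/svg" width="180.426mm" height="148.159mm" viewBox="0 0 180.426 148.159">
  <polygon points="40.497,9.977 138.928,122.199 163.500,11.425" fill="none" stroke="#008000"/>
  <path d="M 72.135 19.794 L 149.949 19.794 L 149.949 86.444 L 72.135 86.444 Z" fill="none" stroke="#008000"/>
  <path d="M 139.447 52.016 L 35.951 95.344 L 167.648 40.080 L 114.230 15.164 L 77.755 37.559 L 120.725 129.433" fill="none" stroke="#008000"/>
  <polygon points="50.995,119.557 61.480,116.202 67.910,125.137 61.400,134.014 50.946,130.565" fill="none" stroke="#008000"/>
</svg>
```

viewBox `0 0 180.426 148.159` with mm width/height → 1 unit = 1 mm. Flip: y_m = 148.159 − y_svg.

**Shape 1** — `<polygon>` closed polygon, stroke `#008000` → cut (S856, F901). Machine vertices: (40.497,138.182) → (138.928,25.960) → (163.500,136.734) → (40.497,138.182). Closed: final G1 returns to the first vertex.

**Shape 2** — `<path>` rectangle, stroke `#008000` → cut (S856, F901). Machine vertices: (72.135,128.365) → (149.949,128.365) → (149.949,61.715) → (72.135,61.715) → (72.135,128.365). Closed: final G1 returns to the first vertex.

**Shape 3** — `<path>` open polyline, stroke `#008000` → cut (S856, F901). Machine vertices: (139.447,96.143) → (35.951,52.815) → (167.648,108.079) → (114.230,132.995) → (77.755,110.600) → (120.725,18.726). Open path.

**Shape 4** — `<polygon>` regular polygon, stroke `#008000` → cut (S856, F901). Machine vertices: (50.995,28.602) → (61.480,31.957) → (67.910,23.022) → (61.400,14.145) → (50.946,17.594) → (50.995,28.602). Closed: final G1 returns to the first vertex.

; LightBurn 1.6.03
; GRBL device profile, absolute coords
G21
G90
G0 X40.497 Y138.182
M3 S856
G1 X138.928 Y25.960 F901
G1 X163.500 Y136.734
G1 X40.497 Y138.182
M5
G0 X72.135 Y128.365
M3 S856
G1 X149.949 Y128.365 F901
G1 X149.949 Y61.715
G1 X72.135 Y61.715
G1 X72.135 Y128.365
M5
G0 X139.447 Y96.143
M3 S856
G1 X35.951 Y52.815 F901
G1 X167.648 Y108.079
G1 X114.230 Y132.995
G1 X77.755 Y110.600
G1 X120.725 Y18.726
M5
G0 X50.995 Y28.602
M3 S856
G1 X61.480 Y31.957 F901
G1 X67.910 Y23.022
G1 X61.400 Y14.145
G1 X50.946 Y17.594
G1 X50.995 Y28.602
M5
G0 X0.000 Y0.000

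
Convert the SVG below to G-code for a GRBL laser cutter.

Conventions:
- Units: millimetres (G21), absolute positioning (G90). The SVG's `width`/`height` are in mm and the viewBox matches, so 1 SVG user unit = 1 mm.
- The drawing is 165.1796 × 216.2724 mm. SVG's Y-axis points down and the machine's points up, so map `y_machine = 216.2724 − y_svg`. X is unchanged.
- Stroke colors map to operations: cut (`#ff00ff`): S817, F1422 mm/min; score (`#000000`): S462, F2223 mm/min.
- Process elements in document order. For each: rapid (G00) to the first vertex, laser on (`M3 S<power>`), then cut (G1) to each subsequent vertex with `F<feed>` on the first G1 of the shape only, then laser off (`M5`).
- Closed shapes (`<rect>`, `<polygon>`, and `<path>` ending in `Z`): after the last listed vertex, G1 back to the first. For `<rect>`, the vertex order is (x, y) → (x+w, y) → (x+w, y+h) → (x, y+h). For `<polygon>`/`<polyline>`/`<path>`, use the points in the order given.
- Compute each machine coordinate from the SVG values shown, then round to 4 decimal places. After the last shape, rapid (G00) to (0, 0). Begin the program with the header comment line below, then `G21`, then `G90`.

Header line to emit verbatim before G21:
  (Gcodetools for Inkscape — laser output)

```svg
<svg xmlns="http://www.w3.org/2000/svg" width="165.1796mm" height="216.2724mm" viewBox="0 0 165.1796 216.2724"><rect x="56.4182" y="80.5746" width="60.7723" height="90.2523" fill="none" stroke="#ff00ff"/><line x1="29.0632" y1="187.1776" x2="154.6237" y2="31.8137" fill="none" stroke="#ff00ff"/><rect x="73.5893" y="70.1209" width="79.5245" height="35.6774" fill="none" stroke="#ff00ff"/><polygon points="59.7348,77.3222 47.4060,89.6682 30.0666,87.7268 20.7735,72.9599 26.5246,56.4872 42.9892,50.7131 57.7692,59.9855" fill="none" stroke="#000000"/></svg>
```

Since the viewBox matches the mm dimensions, user units are millimetres directly. The only transform is the Y-flip y_m = 216.2724 − y_svg.

Shape 1 is a rectangle drawn with `<rect>`. Its stroke #ff00ff means cut at S817, F1422. After flipping Y the toolpath is (56.4182,135.6978) → (117.1905,135.6978) → (117.1905,45.4455) → (56.4182,45.4455) → (56.4182,135.6978), returning to the start.

Shape 2 is a line segment drawn with `<line>`. Its stroke #ff00ff means cut at S817, F1422. After flipping Y the toolpath is (29.0632,29.0948) → (154.6237,184.4587).

Shape 3 is a rectangle drawn with `<rect>`. Its stroke #ff00ff means cut at S817, F1422. After flipping Y the toolpath is (73.5893,146.1515) → (153.1138,146.1515) → (153.1138,110.4741) → (73.5893,110.4741) → (73.5893,146.1515), returning to the start.

Shape 4 is a regular polygon drawn with `<polygon>`. Its stroke #000000 means score at S462, F2223. After flipping Y the toolpath is (59.7348,138.9502) → (47.4060,126.6042) → (30.0666,128.5456) → (20.7735,143.3125) → (26.5246,159.7852) → (42.9892,165.5593) → (57.7692,156.2869) → (59.7348,138.9502), returning to the start.

(Gcodetools for Inkscape — laser output)
G21
G90
G00 X56.4182 Y135.6978
M3 S817
G1 X117.1905 Y135.6978 F1422
G1 X117.1905 Y45.4455
G1 X56.4182 Y45.4455
G1 X56.4182 Y135.6978
M5
G00 X29.0632 Y29.0948
M3 S817
G1 X154.6237 Y184.4587 F1422
M5
G00 X73.5893 Y146.1515
M3 S817
G1 X153.1138 Y146.1515 F1422
G1 X153.1138 Y110.4741
G1 X73.5893 Y110.4741
G1 X73.5893 Y146.1515
M5
G00 X59.7348 Y138.9502
M3 S462
G1 X47.4060 Y126.6042 F2223
G1 X30.0666 Y128.5456
G1 X20.7735 Y143.3125
G1 X26.5246 Y159.7852
G1 X42.9892 Y165.5593
G1 X57.7692 Y156.2869
G1 X59.7348 Y138.9502
M5
G00 X0.0000 Y0.0000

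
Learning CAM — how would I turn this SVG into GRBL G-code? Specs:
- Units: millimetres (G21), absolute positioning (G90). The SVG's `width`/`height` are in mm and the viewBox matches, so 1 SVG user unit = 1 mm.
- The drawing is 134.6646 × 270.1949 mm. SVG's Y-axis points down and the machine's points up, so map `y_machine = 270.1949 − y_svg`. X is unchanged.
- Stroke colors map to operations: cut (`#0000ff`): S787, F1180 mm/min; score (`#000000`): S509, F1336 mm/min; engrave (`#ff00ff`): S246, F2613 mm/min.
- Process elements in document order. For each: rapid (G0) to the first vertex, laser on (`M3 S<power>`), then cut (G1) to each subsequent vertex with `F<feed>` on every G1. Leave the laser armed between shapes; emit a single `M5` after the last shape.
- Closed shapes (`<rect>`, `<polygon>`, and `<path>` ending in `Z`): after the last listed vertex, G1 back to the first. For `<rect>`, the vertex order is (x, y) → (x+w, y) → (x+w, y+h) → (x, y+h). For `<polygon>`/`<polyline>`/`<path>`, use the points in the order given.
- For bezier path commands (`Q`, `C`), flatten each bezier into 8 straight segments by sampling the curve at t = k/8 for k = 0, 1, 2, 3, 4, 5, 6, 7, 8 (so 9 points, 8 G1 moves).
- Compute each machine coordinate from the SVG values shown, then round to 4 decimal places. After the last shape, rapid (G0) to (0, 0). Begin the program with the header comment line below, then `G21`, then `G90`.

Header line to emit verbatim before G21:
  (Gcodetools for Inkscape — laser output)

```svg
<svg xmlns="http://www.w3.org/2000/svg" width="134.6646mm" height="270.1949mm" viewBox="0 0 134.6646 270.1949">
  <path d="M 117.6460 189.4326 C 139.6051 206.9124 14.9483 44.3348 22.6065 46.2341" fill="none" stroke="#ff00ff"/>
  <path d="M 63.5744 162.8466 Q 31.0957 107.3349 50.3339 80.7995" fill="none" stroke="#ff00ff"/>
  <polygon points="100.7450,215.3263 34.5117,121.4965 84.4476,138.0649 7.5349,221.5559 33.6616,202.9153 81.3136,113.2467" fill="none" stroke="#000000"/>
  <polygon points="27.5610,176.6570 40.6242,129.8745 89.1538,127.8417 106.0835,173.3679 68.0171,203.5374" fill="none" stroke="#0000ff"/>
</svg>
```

(Gcodetools for Inkscape — laser output)
G21
G90
G0 X117.6460 Y80.7623
M3 S246
G1 X119.5528 Y81.9746 F2613
G1 X110.9831 Y96.0299 F2613
G1 X95.2057 Y118.8904 F2613
G1 X75.4891 Y146.5189 F2613
G1 X55.1022 Y174.8776 F2613
G1 X37.3136 Y199.9292 F2613
G1 X25.3922 Y217.6361 F2613
G1 X22.6065 Y223.9608 F2613
G0 X63.5744 Y107.3483
M3 S246
G1 X56.2628 Y120.7735 F2613
G1 X50.5674 Y133.2931 F2613
G1 X46.4881 Y144.9073 F2613
G1 X44.0249 Y155.6159 F2613
G1 X43.1779 Y165.4191 F2613
G1 X43.9471 Y174.3167 F2613
G1 X46.3324 Y182.3088 F2613
G1 X50.3339 Y189.3954 F2613
G0 X100.7450 Y54.8686
M3 S509
G1 X34.5117 Y148.6984 F1336
G1 X84.4476 Y132.1300 F1336
G1 X7.5349 Y48.6390 F1336
G1 X33.6616 Y67.2796 F1336
G1 X81.3136 Y156.9482 F1336
G1 X100.7450 Y54.8686 F1336
G0 X27.5610 Y93.5379
M3 S787
G1 X40.6242 Y140.3204 F1180
G1 X89.1538 Y142.3532 F1180
G1 X106.0835 Y96.8270 F1180
G1 X68.0171 Y66.6575 F1180
G1 X27.5610 Y93.5379 F1180
M5
G0 X0.0000 Y0.0000

Since the viewBox matches the mm dimensions, user units are millimetres directly. The only transform is the Y-flip y_m = 270.1949 − y_svg.

Shape 1 is a cubic bezier drawn with `<path>`. Its stroke #ff00ff means engrave at S246, F2613. After flipping Y the toolpath is (117.6460,80.7623) → (119.5528,81.9746) → (110.9831,96.0299) → (95.2057,118.8904) → (75.4891,146.5189) → (55.1022,174.8776) → (37.3136,199.9292) → (25.3922,217.6361) → (22.6065,223.9608).

Shape 2 is a quadratic bezier drawn with `<path>`. Its stroke #ff00ff means engrave at S246, F2613. After flipping Y the toolpath is (63.5744,107.3483) → (56.2628,120.7735) → (50.5674,133.2931) → (46.4881,144.9073) → (44.0249,155.6159) → (43.1779,165.4191) → (43.9471,174.3167) → (46.3324,182.3088) → (50.3339,189.3954).

Shape 3 is a closed polygon drawn with `<polygon>`. Its stroke #000000 means score at S509, F1336. After flipping Y the toolpath is (100.7450,54.8686) → (34.5117,148.6984) → (84.4476,132.1300) → (7.5349,48.6390) → (33.6616,67.2796) → (81.3136,156.9482) → (100.7450,54.8686), returning to the start.

Shape 4 is a regular polygon drawn with `<polygon>`. Its stroke #0000ff means cut at S787, F1180. After flipping Y the toolpath is (27.5610,93.5379) → (40.6242,140.3204) → (89.1538,142.3532) → (106.0835,96.8270) → (68.0171,66.6575) → (27.5610,93.5379), returning to the start.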